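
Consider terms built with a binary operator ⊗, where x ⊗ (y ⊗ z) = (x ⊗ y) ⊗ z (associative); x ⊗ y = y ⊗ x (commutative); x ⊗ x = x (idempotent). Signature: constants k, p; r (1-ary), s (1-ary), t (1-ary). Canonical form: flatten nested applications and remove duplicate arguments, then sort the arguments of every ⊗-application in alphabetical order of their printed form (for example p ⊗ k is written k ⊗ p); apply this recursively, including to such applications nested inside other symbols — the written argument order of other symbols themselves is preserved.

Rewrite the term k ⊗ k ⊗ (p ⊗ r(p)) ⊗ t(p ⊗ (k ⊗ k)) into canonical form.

Answer: k ⊗ p ⊗ r(p) ⊗ t(k ⊗ p)

Derivation:
Un-nest:  k ⊗ k ⊗ p ⊗ r(p) ⊗ t(p ⊗ (k ⊗ k))
Simplify inside:  t(p ⊗ (k ⊗ k))  →  t(k ⊗ p)
Idempotence:  drop duplicate k
Sort arguments:  k ⊗ p ⊗ r(p) ⊗ t(k ⊗ p)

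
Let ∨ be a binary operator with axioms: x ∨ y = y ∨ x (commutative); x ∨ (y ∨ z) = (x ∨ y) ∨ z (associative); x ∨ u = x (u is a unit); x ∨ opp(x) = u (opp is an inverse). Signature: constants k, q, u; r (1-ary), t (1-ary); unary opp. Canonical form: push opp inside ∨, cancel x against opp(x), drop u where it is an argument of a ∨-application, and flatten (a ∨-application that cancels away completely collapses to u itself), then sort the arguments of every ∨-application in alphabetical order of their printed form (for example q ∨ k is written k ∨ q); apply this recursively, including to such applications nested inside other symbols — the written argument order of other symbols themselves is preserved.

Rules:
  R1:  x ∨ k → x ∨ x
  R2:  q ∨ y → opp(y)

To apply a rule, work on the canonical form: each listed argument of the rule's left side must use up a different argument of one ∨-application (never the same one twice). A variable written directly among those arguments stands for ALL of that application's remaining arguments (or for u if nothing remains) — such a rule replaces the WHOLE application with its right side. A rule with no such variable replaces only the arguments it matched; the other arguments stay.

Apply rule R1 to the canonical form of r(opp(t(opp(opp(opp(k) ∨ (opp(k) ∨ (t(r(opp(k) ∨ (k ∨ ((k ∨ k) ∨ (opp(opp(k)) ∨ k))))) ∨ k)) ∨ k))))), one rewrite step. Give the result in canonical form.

Answer: r(opp(t(t(r(k ∨ k ∨ k ∨ k ∨ k ∨ k)))))

Derivation:
Canonical form:  r(opp(t(t(r(k ∨ k ∨ k ∨ k)))))
Match R1:  consume k;  x := k ∨ k ∨ k
The variable takes the whole remainder — replace the entire application.
Result:  r(opp(t(t(r(k ∨ k ∨ k ∨ k ∨ k ∨ k)))))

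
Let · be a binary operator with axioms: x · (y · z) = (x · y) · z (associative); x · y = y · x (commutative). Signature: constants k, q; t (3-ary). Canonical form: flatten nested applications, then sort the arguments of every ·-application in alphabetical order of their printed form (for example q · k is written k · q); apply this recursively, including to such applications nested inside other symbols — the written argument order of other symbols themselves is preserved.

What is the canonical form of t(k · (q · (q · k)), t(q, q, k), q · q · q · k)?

Focus inside:  k · (q · (q · k))
Flatten:  k · q · q · k
Sort:  k · k · q · q
Reassemble:  t(k · k · q · q, t(q, q, k), k · q · q · q)

Answer: t(k · k · q · q, t(q, q, k), k · q · q · q)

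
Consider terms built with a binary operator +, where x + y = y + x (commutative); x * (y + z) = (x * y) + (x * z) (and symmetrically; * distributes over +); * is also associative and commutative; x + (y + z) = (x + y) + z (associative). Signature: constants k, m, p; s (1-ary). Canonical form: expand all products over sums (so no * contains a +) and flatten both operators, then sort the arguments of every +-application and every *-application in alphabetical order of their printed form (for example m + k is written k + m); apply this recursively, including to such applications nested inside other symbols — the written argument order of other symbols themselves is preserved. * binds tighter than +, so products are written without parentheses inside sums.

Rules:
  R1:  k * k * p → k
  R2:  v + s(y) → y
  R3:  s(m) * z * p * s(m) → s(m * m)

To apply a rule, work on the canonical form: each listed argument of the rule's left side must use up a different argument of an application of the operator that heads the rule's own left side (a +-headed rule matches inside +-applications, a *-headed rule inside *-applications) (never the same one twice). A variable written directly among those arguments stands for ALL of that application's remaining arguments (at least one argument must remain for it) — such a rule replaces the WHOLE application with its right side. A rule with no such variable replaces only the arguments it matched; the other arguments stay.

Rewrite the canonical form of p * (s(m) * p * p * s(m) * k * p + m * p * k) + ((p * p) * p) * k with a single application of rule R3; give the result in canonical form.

Canonical form:  k * m * p * p + k * p * p * p + k * p * p * p * p * s(m) * s(m)
R3 matches:  uses p, s(m), s(m);  z := k * p * p * p
Every leftover argument binds to the variable; the entire application is replaced.
New term:  k * m * p * p + k * p * p * p + s(m * m)

Answer: k * m * p * p + k * p * p * p + s(m * m)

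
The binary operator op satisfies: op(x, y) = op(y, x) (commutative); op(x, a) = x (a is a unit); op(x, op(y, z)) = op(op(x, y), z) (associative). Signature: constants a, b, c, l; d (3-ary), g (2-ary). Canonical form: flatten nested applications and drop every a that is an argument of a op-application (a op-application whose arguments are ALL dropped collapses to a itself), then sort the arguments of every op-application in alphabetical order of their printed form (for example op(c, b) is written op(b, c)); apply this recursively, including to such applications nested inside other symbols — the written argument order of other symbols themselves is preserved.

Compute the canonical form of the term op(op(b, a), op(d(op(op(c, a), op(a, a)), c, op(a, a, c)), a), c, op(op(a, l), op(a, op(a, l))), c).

Flatten:  op(b, a, d(op(op(c, a), op(a, a)), c, op(a, a, c)), a, c, a, l, a, a, l, c)
Simplify inside:  d(op(op(c, a), op(a, a)), c, op(a, a, c))  →  d(c, c, c)
Units out:  drop a (×5)
Sort:  op(b, c, c, d(c, c, c), l, l)

Answer: op(b, c, c, d(c, c, c), l, l)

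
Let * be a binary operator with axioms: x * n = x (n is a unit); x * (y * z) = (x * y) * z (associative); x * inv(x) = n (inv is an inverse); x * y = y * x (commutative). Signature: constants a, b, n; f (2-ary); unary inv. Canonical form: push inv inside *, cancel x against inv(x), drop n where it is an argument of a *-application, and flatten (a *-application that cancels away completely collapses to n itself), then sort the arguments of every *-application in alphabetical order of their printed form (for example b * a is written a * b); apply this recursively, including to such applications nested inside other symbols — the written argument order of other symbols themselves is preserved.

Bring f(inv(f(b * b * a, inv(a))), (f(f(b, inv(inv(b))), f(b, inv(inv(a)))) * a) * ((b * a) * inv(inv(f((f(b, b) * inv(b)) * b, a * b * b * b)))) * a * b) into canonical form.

Answer: f(inv(f(a * b * b, inv(a))), a * a * a * b * b * f(f(b, b), a * b * b * b) * f(f(b, b), f(b, a)))

Derivation:
Work inside:  (f(f(b, inv(inv(b))), f(b, inv(inv(a)))) * a) * ((b * a) * inv(inv(f((f(b, b) * inv(b)) * b, a * b * b * b)))) * a * b
Push inv inside:  distribute inv over * and collapse double inv
Collect terms:  f(f(b, b), f(b, a)) * a * a * a * b * b * f(f(b, b), a * b * b * b)
Order the arguments:  a * a * a * b * b * f(f(b, b), a * b * b * b) * f(f(b, b), f(b, a))
Reassemble:  f(inv(f(a * b * b, inv(a))), a * a * a * b * b * f(f(b, b), a * b * b * b) * f(f(b, b), f(b, a)))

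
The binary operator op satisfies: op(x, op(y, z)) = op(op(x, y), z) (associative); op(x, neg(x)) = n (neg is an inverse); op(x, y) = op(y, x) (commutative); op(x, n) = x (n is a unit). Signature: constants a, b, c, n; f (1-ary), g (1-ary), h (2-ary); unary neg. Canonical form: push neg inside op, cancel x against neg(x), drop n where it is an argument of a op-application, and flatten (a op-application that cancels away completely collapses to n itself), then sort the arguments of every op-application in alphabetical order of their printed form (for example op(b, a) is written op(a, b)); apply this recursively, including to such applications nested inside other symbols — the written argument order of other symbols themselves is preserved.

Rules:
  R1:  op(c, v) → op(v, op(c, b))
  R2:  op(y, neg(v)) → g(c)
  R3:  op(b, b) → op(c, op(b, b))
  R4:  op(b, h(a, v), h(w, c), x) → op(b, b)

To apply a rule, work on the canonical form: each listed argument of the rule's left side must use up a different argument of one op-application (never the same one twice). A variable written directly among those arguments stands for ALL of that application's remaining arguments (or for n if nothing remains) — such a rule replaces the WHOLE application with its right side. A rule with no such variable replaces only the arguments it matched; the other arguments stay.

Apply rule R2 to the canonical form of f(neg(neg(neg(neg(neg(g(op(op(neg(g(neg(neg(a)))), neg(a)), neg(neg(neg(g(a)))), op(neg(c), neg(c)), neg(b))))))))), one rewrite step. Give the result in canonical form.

Answer: f(neg(g(g(c))))

Derivation:
Canonical form:  f(neg(g(op(neg(a), neg(b), neg(c), neg(c), neg(g(a)), neg(g(a))))))
R2 matches:  uses neg(a);  v := a, y := op(neg(b), neg(c), neg(c), neg(g(a)), neg(g(a)))
Every leftover argument binds to the variable; the entire application is replaced.
New term:  f(neg(g(g(c))))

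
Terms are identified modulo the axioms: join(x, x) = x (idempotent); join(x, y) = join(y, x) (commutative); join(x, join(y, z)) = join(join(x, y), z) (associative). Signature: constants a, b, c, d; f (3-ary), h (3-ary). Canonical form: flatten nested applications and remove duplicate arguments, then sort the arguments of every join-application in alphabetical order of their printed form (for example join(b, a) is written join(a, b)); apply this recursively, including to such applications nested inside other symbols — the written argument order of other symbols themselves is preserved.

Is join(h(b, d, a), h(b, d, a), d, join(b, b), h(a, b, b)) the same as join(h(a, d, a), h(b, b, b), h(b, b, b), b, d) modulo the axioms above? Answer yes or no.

Left:  join(h(b, d, a), h(b, d, a), d, join(b, b), h(a, b, b))
  Merge nested applications:  join(h(b, d, a), h(b, d, a), d, b, b, h(a, b, b))
  Drop duplicates:  drop duplicate h(b, d, a), b
  Order the arguments:  join(b, d, h(a, b, b), h(b, d, a))
Right:  join(h(a, d, a), h(b, b, b), h(b, b, b), b, d)
  Deduplicate:  drop duplicate h(b, b, b)
  Order the arguments:  join(b, d, h(a, d, a), h(b, b, b))

Answer: no — join(b, d, h(a, b, b), h(b, d, a)) vs join(b, d, h(a, d, a), h(b, b, b))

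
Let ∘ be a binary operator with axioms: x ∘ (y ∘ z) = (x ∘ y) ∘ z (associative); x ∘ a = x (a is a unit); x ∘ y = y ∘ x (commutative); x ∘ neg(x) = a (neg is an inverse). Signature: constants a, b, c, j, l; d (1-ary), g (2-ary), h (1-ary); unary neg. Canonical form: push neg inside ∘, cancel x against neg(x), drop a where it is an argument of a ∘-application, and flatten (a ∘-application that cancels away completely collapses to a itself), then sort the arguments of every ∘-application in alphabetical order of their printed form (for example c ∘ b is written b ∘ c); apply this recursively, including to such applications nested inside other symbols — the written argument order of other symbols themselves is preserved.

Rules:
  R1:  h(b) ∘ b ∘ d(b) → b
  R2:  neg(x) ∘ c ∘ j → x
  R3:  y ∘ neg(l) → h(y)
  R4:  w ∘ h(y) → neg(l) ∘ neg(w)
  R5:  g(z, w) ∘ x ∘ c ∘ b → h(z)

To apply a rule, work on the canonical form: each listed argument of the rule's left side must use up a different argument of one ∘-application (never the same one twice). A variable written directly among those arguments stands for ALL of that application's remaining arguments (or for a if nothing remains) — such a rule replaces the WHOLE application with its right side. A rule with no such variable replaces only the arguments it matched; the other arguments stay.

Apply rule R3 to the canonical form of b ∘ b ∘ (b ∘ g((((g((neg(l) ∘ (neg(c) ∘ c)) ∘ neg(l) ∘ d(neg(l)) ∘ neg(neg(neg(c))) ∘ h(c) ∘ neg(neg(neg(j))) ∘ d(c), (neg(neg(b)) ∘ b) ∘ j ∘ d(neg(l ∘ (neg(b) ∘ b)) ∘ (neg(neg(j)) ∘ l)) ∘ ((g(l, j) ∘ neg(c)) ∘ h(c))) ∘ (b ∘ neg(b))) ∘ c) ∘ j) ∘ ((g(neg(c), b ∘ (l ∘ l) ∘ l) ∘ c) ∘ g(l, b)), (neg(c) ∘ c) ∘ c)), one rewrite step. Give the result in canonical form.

Canonical form:  b ∘ b ∘ b ∘ g(c ∘ c ∘ g(d(c) ∘ d(neg(l)) ∘ h(c) ∘ neg(c) ∘ neg(j) ∘ neg(l) ∘ neg(l), b ∘ b ∘ d(j) ∘ g(l, j) ∘ h(c) ∘ j ∘ neg(c)) ∘ g(l, b) ∘ g(neg(c), b ∘ l ∘ l ∘ l) ∘ j, c)
Match R3:  consume neg(l);  y := d(c) ∘ d(neg(l)) ∘ h(c) ∘ neg(c) ∘ neg(j) ∘ neg(l)
Every leftover argument binds to the variable; the entire application is replaced.
Giving:  b ∘ b ∘ b ∘ g(c ∘ c ∘ g(h(d(c) ∘ d(neg(l)) ∘ h(c) ∘ neg(c) ∘ neg(j) ∘ neg(l)), b ∘ b ∘ d(j) ∘ g(l, j) ∘ h(c) ∘ j ∘ neg(c)) ∘ g(l, b) ∘ g(neg(c), b ∘ l ∘ l ∘ l) ∘ j, c)

Answer: b ∘ b ∘ b ∘ g(c ∘ c ∘ g(h(d(c) ∘ d(neg(l)) ∘ h(c) ∘ neg(c) ∘ neg(j) ∘ neg(l)), b ∘ b ∘ d(j) ∘ g(l, j) ∘ h(c) ∘ j ∘ neg(c)) ∘ g(l, b) ∘ g(neg(c), b ∘ l ∘ l ∘ l) ∘ j, c)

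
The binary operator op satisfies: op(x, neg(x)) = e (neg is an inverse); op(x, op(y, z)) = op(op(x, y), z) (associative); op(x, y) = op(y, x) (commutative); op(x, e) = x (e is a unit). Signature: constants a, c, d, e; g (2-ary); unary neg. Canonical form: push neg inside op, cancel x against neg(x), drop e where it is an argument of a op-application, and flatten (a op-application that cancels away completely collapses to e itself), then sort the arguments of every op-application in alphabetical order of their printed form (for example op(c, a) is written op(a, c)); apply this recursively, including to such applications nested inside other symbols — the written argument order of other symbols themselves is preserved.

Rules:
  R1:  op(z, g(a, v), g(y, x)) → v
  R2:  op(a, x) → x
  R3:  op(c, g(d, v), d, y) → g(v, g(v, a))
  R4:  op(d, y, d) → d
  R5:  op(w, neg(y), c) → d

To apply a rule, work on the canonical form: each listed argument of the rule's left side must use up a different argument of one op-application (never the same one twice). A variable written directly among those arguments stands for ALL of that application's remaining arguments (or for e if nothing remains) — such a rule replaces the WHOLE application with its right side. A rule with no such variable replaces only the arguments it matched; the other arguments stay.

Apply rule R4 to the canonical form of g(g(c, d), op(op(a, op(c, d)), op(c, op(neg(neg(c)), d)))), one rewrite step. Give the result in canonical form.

Canonical form:  g(g(c, d), op(a, c, c, c, d, d))
Match R4:  consume d, d;  y := op(a, c, c, c)
The variable takes the whole remainder — replace the entire application.
Result:  g(g(c, d), d)

Answer: g(g(c, d), d)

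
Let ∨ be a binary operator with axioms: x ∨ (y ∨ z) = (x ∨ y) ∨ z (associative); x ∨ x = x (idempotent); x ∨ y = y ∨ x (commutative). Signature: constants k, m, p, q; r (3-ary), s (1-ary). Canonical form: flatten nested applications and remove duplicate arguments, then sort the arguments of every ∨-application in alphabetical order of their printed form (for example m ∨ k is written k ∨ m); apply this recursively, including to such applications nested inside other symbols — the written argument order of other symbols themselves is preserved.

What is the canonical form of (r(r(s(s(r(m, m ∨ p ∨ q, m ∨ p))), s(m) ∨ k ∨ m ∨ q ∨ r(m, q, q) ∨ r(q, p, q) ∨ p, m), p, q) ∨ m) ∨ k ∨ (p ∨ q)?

Answer: k ∨ m ∨ p ∨ q ∨ r(r(s(s(r(m, m ∨ p ∨ q, m ∨ p))), k ∨ m ∨ p ∨ q ∨ r(m, q, q) ∨ r(q, p, q) ∨ s(m), m), p, q)

Derivation:
Un-nest:  r(r(s(s(r(m, m ∨ p ∨ q, m ∨ p))), s(m) ∨ k ∨ m ∨ q ∨ r(m, q, q) ∨ r(q, p, q) ∨ p, m), p, q) ∨ m ∨ k ∨ p ∨ q
Canonicalize subterm:  r(r(s(s(r(m, m ∨ p ∨ q, m ∨ p))), s(m) ∨ k ∨ m ∨ q ∨ r(m, q, q) ∨ r(q, p, q) ∨ p, m), p, q)  →  r(r(s(s(r(m, m ∨ p ∨ q, m ∨ p))), k ∨ m ∨ p ∨ q ∨ r(m, q, q) ∨ r(q, p, q) ∨ s(m), m), p, q)
Sort arguments:  k ∨ m ∨ p ∨ q ∨ r(r(s(s(r(m, m ∨ p ∨ q, m ∨ p))), k ∨ m ∨ p ∨ q ∨ r(m, q, q) ∨ r(q, p, q) ∨ s(m), m), p, q)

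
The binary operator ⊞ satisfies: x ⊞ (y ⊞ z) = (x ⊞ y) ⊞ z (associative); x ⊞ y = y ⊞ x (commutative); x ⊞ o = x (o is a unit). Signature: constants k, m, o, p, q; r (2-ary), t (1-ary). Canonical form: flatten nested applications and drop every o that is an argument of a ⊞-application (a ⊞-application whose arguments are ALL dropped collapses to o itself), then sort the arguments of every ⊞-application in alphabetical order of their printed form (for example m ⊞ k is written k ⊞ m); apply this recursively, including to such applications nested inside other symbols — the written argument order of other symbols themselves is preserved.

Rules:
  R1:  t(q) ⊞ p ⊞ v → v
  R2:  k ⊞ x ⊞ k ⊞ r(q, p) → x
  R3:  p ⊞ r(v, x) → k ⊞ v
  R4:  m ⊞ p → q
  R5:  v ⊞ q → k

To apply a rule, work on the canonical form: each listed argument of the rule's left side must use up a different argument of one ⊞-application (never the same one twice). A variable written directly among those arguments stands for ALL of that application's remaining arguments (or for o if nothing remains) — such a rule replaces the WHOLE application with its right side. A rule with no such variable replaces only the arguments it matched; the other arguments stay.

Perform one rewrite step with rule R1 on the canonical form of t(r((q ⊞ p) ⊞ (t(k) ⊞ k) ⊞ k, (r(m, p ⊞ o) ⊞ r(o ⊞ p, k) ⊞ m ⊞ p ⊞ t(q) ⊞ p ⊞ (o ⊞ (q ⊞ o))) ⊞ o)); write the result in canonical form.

Answer: t(r(k ⊞ k ⊞ p ⊞ q ⊞ t(k), m ⊞ p ⊞ q ⊞ r(m, p) ⊞ r(p, k)))

Derivation:
Canonical form:  t(r(k ⊞ k ⊞ p ⊞ q ⊞ t(k), m ⊞ p ⊞ p ⊞ q ⊞ r(m, p) ⊞ r(p, k) ⊞ t(q)))
Match R1:  consume p, t(q);  v := m ⊞ p ⊞ q ⊞ r(m, p) ⊞ r(p, k)
The variable takes the whole remainder — replace the entire application.
Result:  t(r(k ⊞ k ⊞ p ⊞ q ⊞ t(k), m ⊞ p ⊞ q ⊞ r(m, p) ⊞ r(p, k)))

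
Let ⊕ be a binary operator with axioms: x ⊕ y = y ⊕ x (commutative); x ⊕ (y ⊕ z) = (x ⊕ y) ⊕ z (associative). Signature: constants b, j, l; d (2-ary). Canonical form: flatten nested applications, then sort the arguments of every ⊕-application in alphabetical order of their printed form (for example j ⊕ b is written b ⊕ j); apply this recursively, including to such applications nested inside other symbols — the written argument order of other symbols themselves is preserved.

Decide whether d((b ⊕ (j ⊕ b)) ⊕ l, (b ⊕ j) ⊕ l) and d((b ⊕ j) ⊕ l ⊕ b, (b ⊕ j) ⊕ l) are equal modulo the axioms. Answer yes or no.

Answer: yes — both canonical forms are d(b ⊕ b ⊕ j ⊕ l, b ⊕ j ⊕ l)

Derivation:
Left:  d((b ⊕ (j ⊕ b)) ⊕ l, (b ⊕ j) ⊕ l)
  Descend into:  (b ⊕ (j ⊕ b)) ⊕ l
  Merge nested applications:  b ⊕ j ⊕ b ⊕ l
  Order the arguments:  b ⊕ b ⊕ j ⊕ l
  Put back:  d(b ⊕ b ⊕ j ⊕ l, b ⊕ j ⊕ l)
Right:  d((b ⊕ j) ⊕ l ⊕ b, (b ⊕ j) ⊕ l)
  Descend into:  (b ⊕ j) ⊕ l ⊕ b
  Flatten:  b ⊕ j ⊕ l ⊕ b
  Order the arguments:  b ⊕ b ⊕ j ⊕ l
  Put back:  d(b ⊕ b ⊕ j ⊕ l, b ⊕ j ⊕ l)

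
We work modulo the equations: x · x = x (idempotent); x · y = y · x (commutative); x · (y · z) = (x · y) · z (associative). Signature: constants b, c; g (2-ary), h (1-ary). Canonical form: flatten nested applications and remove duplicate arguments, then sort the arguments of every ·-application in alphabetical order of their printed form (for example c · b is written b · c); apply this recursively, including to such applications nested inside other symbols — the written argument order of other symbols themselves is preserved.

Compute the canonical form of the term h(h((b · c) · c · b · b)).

Focus inside:  (b · c) · c · b · b
Flatten:  b · c · c · b · b
Idempotence:  drop duplicate c, b, b
Order the arguments:  b · c
Reassemble:  h(h(b · c))

Answer: h(h(b · c))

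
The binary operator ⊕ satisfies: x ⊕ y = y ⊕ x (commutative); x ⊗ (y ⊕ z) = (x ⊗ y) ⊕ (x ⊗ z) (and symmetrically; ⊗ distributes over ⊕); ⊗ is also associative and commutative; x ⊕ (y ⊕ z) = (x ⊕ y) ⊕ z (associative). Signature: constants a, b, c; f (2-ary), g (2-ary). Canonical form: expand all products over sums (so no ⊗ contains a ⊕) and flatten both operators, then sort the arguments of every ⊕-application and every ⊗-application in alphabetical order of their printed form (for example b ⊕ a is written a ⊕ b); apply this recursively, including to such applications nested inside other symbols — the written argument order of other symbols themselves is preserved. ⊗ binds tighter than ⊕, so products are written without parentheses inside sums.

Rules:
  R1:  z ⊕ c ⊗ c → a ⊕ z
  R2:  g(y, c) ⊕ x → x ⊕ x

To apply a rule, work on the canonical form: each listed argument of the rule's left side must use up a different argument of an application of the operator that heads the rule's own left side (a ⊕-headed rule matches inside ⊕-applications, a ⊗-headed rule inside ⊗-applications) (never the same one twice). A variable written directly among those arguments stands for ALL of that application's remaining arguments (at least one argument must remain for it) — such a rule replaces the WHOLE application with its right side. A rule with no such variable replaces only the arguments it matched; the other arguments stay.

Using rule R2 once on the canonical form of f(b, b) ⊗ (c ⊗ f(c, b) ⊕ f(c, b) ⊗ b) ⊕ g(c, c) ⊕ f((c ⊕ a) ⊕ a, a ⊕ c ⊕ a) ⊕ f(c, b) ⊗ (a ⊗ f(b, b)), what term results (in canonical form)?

Answer: a ⊗ f(b, b) ⊗ f(c, b) ⊕ a ⊗ f(b, b) ⊗ f(c, b) ⊕ b ⊗ f(b, b) ⊗ f(c, b) ⊕ b ⊗ f(b, b) ⊗ f(c, b) ⊕ c ⊗ f(b, b) ⊗ f(c, b) ⊕ c ⊗ f(b, b) ⊗ f(c, b) ⊕ f(a ⊕ a ⊕ c, a ⊕ a ⊕ c) ⊕ f(a ⊕ a ⊕ c, a ⊕ a ⊕ c)

Derivation:
Canonical form:  a ⊗ f(b, b) ⊗ f(c, b) ⊕ b ⊗ f(b, b) ⊗ f(c, b) ⊕ c ⊗ f(b, b) ⊗ f(c, b) ⊕ f(a ⊕ a ⊕ c, a ⊕ a ⊕ c) ⊕ g(c, c)
Match R2:  consume g(c, c);  x := a ⊗ f(b, b) ⊗ f(c, b) ⊕ b ⊗ f(b, b) ⊗ f(c, b) ⊕ c ⊗ f(b, b) ⊗ f(c, b) ⊕ f(a ⊕ a ⊕ c, a ⊕ a ⊕ c), y := c
Every leftover argument binds to the variable; the entire application is replaced.
New term:  a ⊗ f(b, b) ⊗ f(c, b) ⊕ a ⊗ f(b, b) ⊗ f(c, b) ⊕ b ⊗ f(b, b) ⊗ f(c, b) ⊕ b ⊗ f(b, b) ⊗ f(c, b) ⊕ c ⊗ f(b, b) ⊗ f(c, b) ⊕ c ⊗ f(b, b) ⊗ f(c, b) ⊕ f(a ⊕ a ⊕ c, a ⊕ a ⊕ c) ⊕ f(a ⊕ a ⊕ c, a ⊕ a ⊕ c)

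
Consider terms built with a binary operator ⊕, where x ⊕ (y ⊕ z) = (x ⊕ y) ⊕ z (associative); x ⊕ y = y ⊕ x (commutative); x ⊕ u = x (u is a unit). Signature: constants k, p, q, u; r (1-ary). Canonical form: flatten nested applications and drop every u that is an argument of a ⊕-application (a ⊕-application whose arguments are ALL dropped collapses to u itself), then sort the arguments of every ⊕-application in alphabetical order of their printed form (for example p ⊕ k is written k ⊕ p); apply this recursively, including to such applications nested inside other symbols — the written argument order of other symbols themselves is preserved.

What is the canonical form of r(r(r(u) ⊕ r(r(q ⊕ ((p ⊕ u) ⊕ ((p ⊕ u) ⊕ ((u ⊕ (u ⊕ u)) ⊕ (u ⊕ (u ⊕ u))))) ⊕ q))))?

Focus inside:  r(u) ⊕ r(r(q ⊕ ((p ⊕ u) ⊕ ((p ⊕ u) ⊕ ((u ⊕ (u ⊕ u)) ⊕ (u ⊕ (u ⊕ u))))) ⊕ q))
Simplify inside:  r(r(q ⊕ ((p ⊕ u) ⊕ ((p ⊕ u) ⊕ ((u ⊕ (u ⊕ u)) ⊕ (u ⊕ (u ⊕ u))))) ⊕ q))  →  r(r(p ⊕ p ⊕ q ⊕ q))
Sort arguments:  r(r(p ⊕ p ⊕ q ⊕ q)) ⊕ r(u)
Reassemble:  r(r(r(r(p ⊕ p ⊕ q ⊕ q)) ⊕ r(u)))

Answer: r(r(r(r(p ⊕ p ⊕ q ⊕ q)) ⊕ r(u)))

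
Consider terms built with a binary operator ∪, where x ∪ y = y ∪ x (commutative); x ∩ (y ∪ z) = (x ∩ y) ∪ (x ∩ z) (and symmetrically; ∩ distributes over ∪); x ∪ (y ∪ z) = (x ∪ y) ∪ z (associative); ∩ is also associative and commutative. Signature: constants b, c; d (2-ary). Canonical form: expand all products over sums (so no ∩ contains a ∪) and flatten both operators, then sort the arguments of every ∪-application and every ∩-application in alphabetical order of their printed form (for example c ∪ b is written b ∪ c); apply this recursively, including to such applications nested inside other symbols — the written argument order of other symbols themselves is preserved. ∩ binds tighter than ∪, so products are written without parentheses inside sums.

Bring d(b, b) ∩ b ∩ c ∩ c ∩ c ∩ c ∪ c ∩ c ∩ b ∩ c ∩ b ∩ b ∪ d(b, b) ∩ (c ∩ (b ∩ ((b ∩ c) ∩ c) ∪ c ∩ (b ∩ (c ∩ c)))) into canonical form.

Expand products over sums:  b ∩ c ∩ c ∩ c ∩ c ∩ d(b, b) ∪ b ∩ b ∩ b ∩ c ∩ c ∩ c ∪ b ∩ b ∩ c ∩ c ∩ c ∩ d(b, b) ∪ b ∩ c ∩ c ∩ c ∩ c ∩ d(b, b)
Sort:  b ∩ b ∩ b ∩ c ∩ c ∩ c ∪ b ∩ b ∩ c ∩ c ∩ c ∩ d(b, b) ∪ b ∩ c ∩ c ∩ c ∩ c ∩ d(b, b) ∪ b ∩ c ∩ c ∩ c ∩ c ∩ d(b, b)

Answer: b ∩ b ∩ b ∩ c ∩ c ∩ c ∪ b ∩ b ∩ c ∩ c ∩ c ∩ d(b, b) ∪ b ∩ c ∩ c ∩ c ∩ c ∩ d(b, b) ∪ b ∩ c ∩ c ∩ c ∩ c ∩ d(b, b)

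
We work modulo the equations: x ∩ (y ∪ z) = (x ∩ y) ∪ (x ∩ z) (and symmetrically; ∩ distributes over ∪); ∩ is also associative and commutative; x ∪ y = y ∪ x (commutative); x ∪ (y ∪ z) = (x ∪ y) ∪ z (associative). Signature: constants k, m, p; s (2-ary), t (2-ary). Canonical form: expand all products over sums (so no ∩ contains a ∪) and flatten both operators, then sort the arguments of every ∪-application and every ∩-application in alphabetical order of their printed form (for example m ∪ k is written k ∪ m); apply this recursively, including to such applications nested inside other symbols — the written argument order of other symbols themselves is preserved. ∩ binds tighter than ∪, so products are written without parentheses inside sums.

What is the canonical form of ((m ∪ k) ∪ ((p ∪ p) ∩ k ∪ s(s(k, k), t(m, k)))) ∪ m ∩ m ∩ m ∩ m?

Answer: k ∪ k ∩ p ∪ k ∩ p ∪ m ∪ m ∩ m ∩ m ∩ m ∪ s(s(k, k), t(m, k))

Derivation:
Distribute:  m ∪ k ∪ k ∩ p ∪ k ∩ p ∪ s(s(k, k), t(m, k)) ∪ m ∩ m ∩ m ∩ m
Sort:  k ∪ k ∩ p ∪ k ∩ p ∪ m ∪ m ∩ m ∩ m ∩ m ∪ s(s(k, k), t(m, k))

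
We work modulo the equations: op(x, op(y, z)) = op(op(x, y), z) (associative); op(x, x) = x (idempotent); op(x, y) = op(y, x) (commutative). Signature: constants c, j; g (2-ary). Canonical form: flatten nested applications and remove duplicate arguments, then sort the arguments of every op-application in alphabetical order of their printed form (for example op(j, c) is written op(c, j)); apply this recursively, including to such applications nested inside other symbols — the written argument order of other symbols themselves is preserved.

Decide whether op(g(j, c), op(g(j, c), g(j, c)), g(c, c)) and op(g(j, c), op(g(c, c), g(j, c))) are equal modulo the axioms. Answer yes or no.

Left:  op(g(j, c), op(g(j, c), g(j, c)), g(c, c))
  Flatten:  op(g(j, c), g(j, c), g(j, c), g(c, c))
  Deduplicate:  drop duplicate g(j, c), g(j, c)
  Sort:  op(g(c, c), g(j, c))
Right:  op(g(j, c), op(g(c, c), g(j, c)))
  Un-nest:  op(g(j, c), g(c, c), g(j, c))
  Idempotence:  drop duplicate g(j, c)
  Sort:  op(g(c, c), g(j, c))

Answer: yes — both canonical forms are op(g(c, c), g(j, c))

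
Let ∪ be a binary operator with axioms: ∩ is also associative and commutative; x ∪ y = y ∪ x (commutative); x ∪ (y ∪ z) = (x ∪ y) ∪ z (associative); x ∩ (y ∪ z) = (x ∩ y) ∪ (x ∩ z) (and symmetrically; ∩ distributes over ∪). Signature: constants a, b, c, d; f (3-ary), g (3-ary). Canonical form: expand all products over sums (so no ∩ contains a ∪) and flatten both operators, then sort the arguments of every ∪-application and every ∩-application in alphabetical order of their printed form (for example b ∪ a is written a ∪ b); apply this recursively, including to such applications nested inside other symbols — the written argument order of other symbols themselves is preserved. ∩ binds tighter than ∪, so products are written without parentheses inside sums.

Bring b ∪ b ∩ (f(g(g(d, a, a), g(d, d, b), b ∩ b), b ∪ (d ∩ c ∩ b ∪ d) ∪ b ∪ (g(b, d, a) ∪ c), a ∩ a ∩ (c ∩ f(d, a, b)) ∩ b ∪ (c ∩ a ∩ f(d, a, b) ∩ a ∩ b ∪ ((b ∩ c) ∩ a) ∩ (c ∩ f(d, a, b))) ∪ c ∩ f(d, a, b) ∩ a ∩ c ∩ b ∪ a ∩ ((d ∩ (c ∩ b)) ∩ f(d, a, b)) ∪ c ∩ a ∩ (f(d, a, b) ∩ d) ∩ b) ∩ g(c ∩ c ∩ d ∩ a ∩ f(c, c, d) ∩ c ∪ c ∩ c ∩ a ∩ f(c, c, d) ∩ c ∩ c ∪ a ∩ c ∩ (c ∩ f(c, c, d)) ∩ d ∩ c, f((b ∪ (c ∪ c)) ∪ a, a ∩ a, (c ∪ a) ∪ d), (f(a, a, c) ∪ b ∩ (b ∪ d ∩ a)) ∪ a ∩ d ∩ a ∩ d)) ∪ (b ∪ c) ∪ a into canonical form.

Answer: a ∪ b ∪ b ∪ b ∩ f(g(g(d, a, a), g(d, d, b), b ∩ b), b ∪ b ∪ b ∩ c ∩ d ∪ c ∪ d ∪ g(b, d, a), a ∩ a ∩ b ∩ c ∩ f(d, a, b) ∪ a ∩ a ∩ b ∩ c ∩ f(d, a, b) ∪ a ∩ b ∩ c ∩ c ∩ f(d, a, b) ∪ a ∩ b ∩ c ∩ c ∩ f(d, a, b) ∪ a ∩ b ∩ c ∩ d ∩ f(d, a, b) ∪ a ∩ b ∩ c ∩ d ∩ f(d, a, b)) ∩ g(a ∩ c ∩ c ∩ c ∩ c ∩ f(c, c, d) ∪ a ∩ c ∩ c ∩ c ∩ d ∩ f(c, c, d) ∪ a ∩ c ∩ c ∩ c ∩ d ∩ f(c, c, d), f(a ∪ b ∪ c ∪ c, a ∩ a, a ∪ c ∪ d), a ∩ a ∩ d ∩ d ∪ a ∩ b ∩ d ∪ b ∩ b ∪ f(a, a, c)) ∪ c

Derivation:
Expand:  b ∪ b ∩ f(g(g(d, a, a), g(d, d, b), b ∩ b), b ∪ b ∪ b ∩ c ∩ d ∪ c ∪ d ∪ g(b, d, a), a ∩ a ∩ b ∩ c ∩ f(d, a, b) ∪ a ∩ a ∩ b ∩ c ∩ f(d, a, b) ∪ a ∩ b ∩ c ∩ c ∩ f(d, a, b) ∪ a ∩ b ∩ c ∩ c ∩ f(d, a, b) ∪ a ∩ b ∩ c ∩ d ∩ f(d, a, b) ∪ a ∩ b ∩ c ∩ d ∩ f(d, a, b)) ∩ g(a ∩ c ∩ c ∩ c ∩ c ∩ f(c, c, d) ∪ a ∩ c ∩ c ∩ c ∩ d ∩ f(c, c, d) ∪ a ∩ c ∩ c ∩ c ∩ d ∩ f(c, c, d), f(a ∪ b ∪ c ∪ c, a ∩ a, a ∪ c ∪ d), a ∩ a ∩ d ∩ d ∪ a ∩ b ∩ d ∪ b ∩ b ∪ f(a, a, c)) ∪ b ∪ c ∪ a
Sort arguments:  a ∪ b ∪ b ∪ b ∩ f(g(g(d, a, a), g(d, d, b), b ∩ b), b ∪ b ∪ b ∩ c ∩ d ∪ c ∪ d ∪ g(b, d, a), a ∩ a ∩ b ∩ c ∩ f(d, a, b) ∪ a ∩ a ∩ b ∩ c ∩ f(d, a, b) ∪ a ∩ b ∩ c ∩ c ∩ f(d, a, b) ∪ a ∩ b ∩ c ∩ c ∩ f(d, a, b) ∪ a ∩ b ∩ c ∩ d ∩ f(d, a, b) ∪ a ∩ b ∩ c ∩ d ∩ f(d, a, b)) ∩ g(a ∩ c ∩ c ∩ c ∩ c ∩ f(c, c, d) ∪ a ∩ c ∩ c ∩ c ∩ d ∩ f(c, c, d) ∪ a ∩ c ∩ c ∩ c ∩ d ∩ f(c, c, d), f(a ∪ b ∪ c ∪ c, a ∩ a, a ∪ c ∪ d), a ∩ a ∩ d ∩ d ∪ a ∩ b ∩ d ∪ b ∩ b ∪ f(a, a, c)) ∪ c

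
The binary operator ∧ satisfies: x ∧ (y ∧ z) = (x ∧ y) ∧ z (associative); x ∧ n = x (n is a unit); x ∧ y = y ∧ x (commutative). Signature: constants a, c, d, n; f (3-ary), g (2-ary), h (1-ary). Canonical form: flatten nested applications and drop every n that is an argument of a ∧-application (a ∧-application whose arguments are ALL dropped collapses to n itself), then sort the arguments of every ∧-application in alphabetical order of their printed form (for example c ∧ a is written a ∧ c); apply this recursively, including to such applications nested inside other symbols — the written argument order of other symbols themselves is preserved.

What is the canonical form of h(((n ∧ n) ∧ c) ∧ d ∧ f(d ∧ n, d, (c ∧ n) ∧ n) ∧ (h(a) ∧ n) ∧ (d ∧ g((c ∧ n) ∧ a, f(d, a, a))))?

Descend into:  ((n ∧ n) ∧ c) ∧ d ∧ f(d ∧ n, d, (c ∧ n) ∧ n) ∧ (h(a) ∧ n) ∧ (d ∧ g((c ∧ n) ∧ a, f(d, a, a)))
Un-nest:  n ∧ n ∧ c ∧ d ∧ f(d ∧ n, d, (c ∧ n) ∧ n) ∧ h(a) ∧ n ∧ d ∧ g((c ∧ n) ∧ a, f(d, a, a))
Inside:  f(d ∧ n, d, (c ∧ n) ∧ n)  →  f(d, d, c)
Inside:  g((c ∧ n) ∧ a, f(d, a, a))  →  g(a ∧ c, f(d, a, a))
Unit:  drop n (×3)
Sort:  c ∧ d ∧ d ∧ f(d, d, c) ∧ g(a ∧ c, f(d, a, a)) ∧ h(a)
Put back:  h(c ∧ d ∧ d ∧ f(d, d, c) ∧ g(a ∧ c, f(d, a, a)) ∧ h(a))

Answer: h(c ∧ d ∧ d ∧ f(d, d, c) ∧ g(a ∧ c, f(d, a, a)) ∧ h(a))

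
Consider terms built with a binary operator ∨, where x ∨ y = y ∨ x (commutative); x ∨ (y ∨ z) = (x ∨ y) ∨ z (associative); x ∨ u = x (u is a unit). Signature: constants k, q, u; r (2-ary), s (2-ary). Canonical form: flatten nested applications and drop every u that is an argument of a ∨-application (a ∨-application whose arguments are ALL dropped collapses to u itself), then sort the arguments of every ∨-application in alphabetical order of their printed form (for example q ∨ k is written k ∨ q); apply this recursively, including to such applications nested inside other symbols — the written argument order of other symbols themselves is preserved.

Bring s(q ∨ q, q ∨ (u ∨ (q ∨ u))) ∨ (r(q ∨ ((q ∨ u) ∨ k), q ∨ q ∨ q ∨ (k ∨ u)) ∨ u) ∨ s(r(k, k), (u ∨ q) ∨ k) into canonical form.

Answer: r(k ∨ q ∨ q, k ∨ q ∨ q ∨ q) ∨ s(q ∨ q, q ∨ q) ∨ s(r(k, k), k ∨ q)

Derivation:
Merge nested applications:  s(q ∨ q, q ∨ (u ∨ (q ∨ u))) ∨ r(q ∨ ((q ∨ u) ∨ k), q ∨ q ∨ q ∨ (k ∨ u)) ∨ u ∨ s(r(k, k), (u ∨ q) ∨ k)
Canonicalize subterm:  s(q ∨ q, q ∨ (u ∨ (q ∨ u)))  →  s(q ∨ q, q ∨ q)
Simplify inside:  r(q ∨ ((q ∨ u) ∨ k), q ∨ q ∨ q ∨ (k ∨ u))  →  r(k ∨ q ∨ q, k ∨ q ∨ q ∨ q)
Inside:  s(r(k, k), (u ∨ q) ∨ k)  →  s(r(k, k), k ∨ q)
Drop the unit:  drop u
Order the arguments:  r(k ∨ q ∨ q, k ∨ q ∨ q ∨ q) ∨ s(q ∨ q, q ∨ q) ∨ s(r(k, k), k ∨ q)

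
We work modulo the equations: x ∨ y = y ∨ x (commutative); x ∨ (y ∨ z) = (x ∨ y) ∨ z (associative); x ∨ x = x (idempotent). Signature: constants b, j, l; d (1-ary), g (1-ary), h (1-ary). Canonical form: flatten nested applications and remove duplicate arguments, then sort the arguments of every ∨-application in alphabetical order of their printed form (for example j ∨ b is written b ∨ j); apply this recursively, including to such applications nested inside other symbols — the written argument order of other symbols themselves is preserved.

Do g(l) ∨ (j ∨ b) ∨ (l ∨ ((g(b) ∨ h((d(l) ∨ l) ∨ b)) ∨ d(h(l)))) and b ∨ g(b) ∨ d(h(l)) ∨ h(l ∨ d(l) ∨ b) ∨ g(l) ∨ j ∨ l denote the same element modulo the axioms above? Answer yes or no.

Answer: yes — both canonical forms are b ∨ d(h(l)) ∨ g(b) ∨ g(l) ∨ h(b ∨ d(l) ∨ l) ∨ j ∨ l

Derivation:
Left:  g(l) ∨ (j ∨ b) ∨ (l ∨ ((g(b) ∨ h((d(l) ∨ l) ∨ b)) ∨ d(h(l))))
  Merge nested applications:  g(l) ∨ j ∨ b ∨ l ∨ g(b) ∨ h((d(l) ∨ l) ∨ b) ∨ d(h(l))
  Inside:  h((d(l) ∨ l) ∨ b)  →  h(b ∨ d(l) ∨ l)
  Sort:  b ∨ d(h(l)) ∨ g(b) ∨ g(l) ∨ h(b ∨ d(l) ∨ l) ∨ j ∨ l
Right:  b ∨ g(b) ∨ d(h(l)) ∨ h(l ∨ d(l) ∨ b) ∨ g(l) ∨ j ∨ l
  Inside:  h(l ∨ d(l) ∨ b)  →  h(b ∨ d(l) ∨ l)
  Order the arguments:  b ∨ d(h(l)) ∨ g(b) ∨ g(l) ∨ h(b ∨ d(l) ∨ l) ∨ j ∨ l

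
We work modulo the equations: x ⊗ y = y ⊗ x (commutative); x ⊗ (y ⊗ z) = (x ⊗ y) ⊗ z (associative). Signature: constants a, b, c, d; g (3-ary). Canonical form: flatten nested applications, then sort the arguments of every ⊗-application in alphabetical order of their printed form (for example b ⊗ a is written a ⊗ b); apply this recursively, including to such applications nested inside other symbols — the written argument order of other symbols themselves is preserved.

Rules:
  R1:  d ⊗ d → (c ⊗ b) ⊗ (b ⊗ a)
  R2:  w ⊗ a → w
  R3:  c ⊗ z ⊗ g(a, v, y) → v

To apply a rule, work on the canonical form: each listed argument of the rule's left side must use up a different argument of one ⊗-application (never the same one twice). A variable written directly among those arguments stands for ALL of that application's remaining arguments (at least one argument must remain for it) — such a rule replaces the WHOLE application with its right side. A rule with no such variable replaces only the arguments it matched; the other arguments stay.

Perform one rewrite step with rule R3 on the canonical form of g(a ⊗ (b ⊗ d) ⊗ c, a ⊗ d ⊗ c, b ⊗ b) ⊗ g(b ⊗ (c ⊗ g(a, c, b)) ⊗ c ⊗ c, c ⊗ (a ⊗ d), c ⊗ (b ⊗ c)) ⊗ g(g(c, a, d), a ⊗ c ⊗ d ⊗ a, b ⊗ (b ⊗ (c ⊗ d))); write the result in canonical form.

Answer: g(a ⊗ b ⊗ c ⊗ d, a ⊗ c ⊗ d, b ⊗ b) ⊗ g(c, a ⊗ c ⊗ d, b ⊗ c ⊗ c) ⊗ g(g(c, a, d), a ⊗ a ⊗ c ⊗ d, b ⊗ b ⊗ c ⊗ d)

Derivation:
Canonical form:  g(a ⊗ b ⊗ c ⊗ d, a ⊗ c ⊗ d, b ⊗ b) ⊗ g(b ⊗ c ⊗ c ⊗ c ⊗ g(a, c, b), a ⊗ c ⊗ d, b ⊗ c ⊗ c) ⊗ g(g(c, a, d), a ⊗ a ⊗ c ⊗ d, b ⊗ b ⊗ c ⊗ d)
R3 matches:  uses c, g(a, c, b);  v := c, y := b, z := b ⊗ c ⊗ c
The variable takes the whole remainder — replace the entire application.
New term:  g(a ⊗ b ⊗ c ⊗ d, a ⊗ c ⊗ d, b ⊗ b) ⊗ g(c, a ⊗ c ⊗ d, b ⊗ c ⊗ c) ⊗ g(g(c, a, d), a ⊗ a ⊗ c ⊗ d, b ⊗ b ⊗ c ⊗ d)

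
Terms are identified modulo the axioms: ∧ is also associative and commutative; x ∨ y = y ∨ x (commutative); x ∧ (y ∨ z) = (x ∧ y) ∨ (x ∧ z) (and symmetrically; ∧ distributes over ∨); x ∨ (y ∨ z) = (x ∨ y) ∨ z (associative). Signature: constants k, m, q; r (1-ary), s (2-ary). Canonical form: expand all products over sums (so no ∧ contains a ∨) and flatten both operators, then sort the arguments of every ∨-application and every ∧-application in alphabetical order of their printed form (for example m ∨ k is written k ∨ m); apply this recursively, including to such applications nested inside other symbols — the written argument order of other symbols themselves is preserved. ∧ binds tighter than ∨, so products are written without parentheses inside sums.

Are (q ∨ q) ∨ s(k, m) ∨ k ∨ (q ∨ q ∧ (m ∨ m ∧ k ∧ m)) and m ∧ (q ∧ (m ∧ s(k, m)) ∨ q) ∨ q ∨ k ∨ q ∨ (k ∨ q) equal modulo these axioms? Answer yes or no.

Left:  (q ∨ q) ∨ s(k, m) ∨ k ∨ (q ∨ q ∧ (m ∨ m ∧ k ∧ m))
  Expand:  q ∨ q ∨ s(k, m) ∨ k ∨ q ∨ m ∧ q ∨ k ∧ m ∧ m ∧ q
  Sort arguments:  k ∨ k ∧ m ∧ m ∧ q ∨ m ∧ q ∨ q ∨ q ∨ q ∨ s(k, m)
Right:  m ∧ (q ∧ (m ∧ s(k, m)) ∨ q) ∨ q ∨ k ∨ q ∨ (k ∨ q)
  Expand products over sums:  m ∧ m ∧ q ∧ s(k, m) ∨ m ∧ q ∨ q ∨ k ∨ q ∨ k ∨ q
  Sort:  k ∨ k ∨ m ∧ m ∧ q ∧ s(k, m) ∨ m ∧ q ∨ q ∨ q ∨ q

Answer: no — k ∨ k ∧ m ∧ m ∧ q ∨ m ∧ q ∨ q ∨ q ∨ q ∨ s(k, m) vs k ∨ k ∨ m ∧ m ∧ q ∧ s(k, m) ∨ m ∧ q ∨ q ∨ q ∨ q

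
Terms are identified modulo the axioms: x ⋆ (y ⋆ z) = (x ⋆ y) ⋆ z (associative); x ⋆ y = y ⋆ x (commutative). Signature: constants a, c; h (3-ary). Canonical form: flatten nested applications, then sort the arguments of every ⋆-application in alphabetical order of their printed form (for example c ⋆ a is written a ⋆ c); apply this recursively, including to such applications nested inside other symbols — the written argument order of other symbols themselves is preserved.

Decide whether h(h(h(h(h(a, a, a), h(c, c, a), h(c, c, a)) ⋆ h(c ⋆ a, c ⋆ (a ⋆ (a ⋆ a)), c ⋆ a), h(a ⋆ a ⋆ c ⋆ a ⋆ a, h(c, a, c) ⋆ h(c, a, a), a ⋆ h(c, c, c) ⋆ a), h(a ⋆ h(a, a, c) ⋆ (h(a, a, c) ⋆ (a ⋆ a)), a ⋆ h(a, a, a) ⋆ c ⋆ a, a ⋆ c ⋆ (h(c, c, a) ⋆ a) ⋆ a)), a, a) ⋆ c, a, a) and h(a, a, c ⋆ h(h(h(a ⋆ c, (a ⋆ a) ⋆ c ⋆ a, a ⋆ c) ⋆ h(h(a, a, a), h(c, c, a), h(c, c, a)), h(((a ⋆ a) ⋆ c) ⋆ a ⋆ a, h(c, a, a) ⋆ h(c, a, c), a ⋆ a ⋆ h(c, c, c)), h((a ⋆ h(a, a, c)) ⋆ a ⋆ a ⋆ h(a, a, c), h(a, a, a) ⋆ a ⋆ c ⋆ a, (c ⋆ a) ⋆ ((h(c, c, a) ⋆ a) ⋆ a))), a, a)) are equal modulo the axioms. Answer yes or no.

Left:  h(h(h(h(h(a, a, a), h(c, c, a), h(c, c, a)) ⋆ h(c ⋆ a, c ⋆ (a ⋆ (a ⋆ a)), c ⋆ a), h(a ⋆ a ⋆ c ⋆ a ⋆ a, h(c, a, c) ⋆ h(c, a, a), a ⋆ h(c, c, c) ⋆ a), h(a ⋆ h(a, a, c) ⋆ (h(a, a, c) ⋆ (a ⋆ a)), a ⋆ h(a, a, a) ⋆ c ⋆ a, a ⋆ c ⋆ (h(c, c, a) ⋆ a) ⋆ a)), a, a) ⋆ c, a, a)
  Focus inside:  h(h(h(h(a, a, a), h(c, c, a), h(c, c, a)) ⋆ h(c ⋆ a, c ⋆ (a ⋆ (a ⋆ a)), c ⋆ a), h(a ⋆ a ⋆ c ⋆ a ⋆ a, h(c, a, c) ⋆ h(c, a, a), a ⋆ h(c, c, c) ⋆ a), h(a ⋆ h(a, a, c) ⋆ (h(a, a, c) ⋆ (a ⋆ a)), a ⋆ h(a, a, a) ⋆ c ⋆ a, a ⋆ c ⋆ (h(c, c, a) ⋆ a) ⋆ a)), a, a) ⋆ c
  Inside:  h(h(h(h(a, a, a), h(c, c, a), h(c, c, a)) ⋆ h(c ⋆ a, c ⋆ (a ⋆ (a ⋆ a)), c ⋆ a), h(a ⋆ a ⋆ c ⋆ a ⋆ a, h(c, a, c) ⋆ h(c, a, a), a ⋆ h(c, c, c) ⋆ a), h(a ⋆ h(a, a, c) ⋆ (h(a, a, c) ⋆ (a ⋆ a)), a ⋆ h(a, a, a) ⋆ c ⋆ a, a ⋆ c ⋆ (h(c, c, a) ⋆ a) ⋆ a)), a, a)  →  h(h(h(a ⋆ c, a ⋆ a ⋆ a ⋆ c, a ⋆ c) ⋆ h(h(a, a, a), h(c, c, a), h(c, c, a)), h(a ⋆ a ⋆ a ⋆ a ⋆ c, h(c, a, a) ⋆ h(c, a, c), a ⋆ a ⋆ h(c, c, c)), h(a ⋆ a ⋆ a ⋆ h(a, a, c) ⋆ h(a, a, c), a ⋆ a ⋆ c ⋆ h(a, a, a), a ⋆ a ⋆ a ⋆ c ⋆ h(c, c, a))), a, a)
  Order the arguments:  c ⋆ h(h(h(a ⋆ c, a ⋆ a ⋆ a ⋆ c, a ⋆ c) ⋆ h(h(a, a, a), h(c, c, a), h(c, c, a)), h(a ⋆ a ⋆ a ⋆ a ⋆ c, h(c, a, a) ⋆ h(c, a, c), a ⋆ a ⋆ h(c, c, c)), h(a ⋆ a ⋆ a ⋆ h(a, a, c) ⋆ h(a, a, c), a ⋆ a ⋆ c ⋆ h(a, a, a), a ⋆ a ⋆ a ⋆ c ⋆ h(c, c, a))), a, a)
  Put back:  h(c ⋆ h(h(h(a ⋆ c, a ⋆ a ⋆ a ⋆ c, a ⋆ c) ⋆ h(h(a, a, a), h(c, c, a), h(c, c, a)), h(a ⋆ a ⋆ a ⋆ a ⋆ c, h(c, a, a) ⋆ h(c, a, c), a ⋆ a ⋆ h(c, c, c)), h(a ⋆ a ⋆ a ⋆ h(a, a, c) ⋆ h(a, a, c), a ⋆ a ⋆ c ⋆ h(a, a, a), a ⋆ a ⋆ a ⋆ c ⋆ h(c, c, a))), a, a), a, a)
Right:  h(a, a, c ⋆ h(h(h(a ⋆ c, (a ⋆ a) ⋆ c ⋆ a, a ⋆ c) ⋆ h(h(a, a, a), h(c, c, a), h(c, c, a)), h(((a ⋆ a) ⋆ c) ⋆ a ⋆ a, h(c, a, a) ⋆ h(c, a, c), a ⋆ a ⋆ h(c, c, c)), h((a ⋆ h(a, a, c)) ⋆ a ⋆ a ⋆ h(a, a, c), h(a, a, a) ⋆ a ⋆ c ⋆ a, (c ⋆ a) ⋆ ((h(c, c, a) ⋆ a) ⋆ a))), a, a))
  Descend into:  c ⋆ h(h(h(a ⋆ c, (a ⋆ a) ⋆ c ⋆ a, a ⋆ c) ⋆ h(h(a, a, a), h(c, c, a), h(c, c, a)), h(((a ⋆ a) ⋆ c) ⋆ a ⋆ a, h(c, a, a) ⋆ h(c, a, c), a ⋆ a ⋆ h(c, c, c)), h((a ⋆ h(a, a, c)) ⋆ a ⋆ a ⋆ h(a, a, c), h(a, a, a) ⋆ a ⋆ c ⋆ a, (c ⋆ a) ⋆ ((h(c, c, a) ⋆ a) ⋆ a))), a, a)
  Canonicalize subterm:  h(h(h(a ⋆ c, (a ⋆ a) ⋆ c ⋆ a, a ⋆ c) ⋆ h(h(a, a, a), h(c, c, a), h(c, c, a)), h(((a ⋆ a) ⋆ c) ⋆ a ⋆ a, h(c, a, a) ⋆ h(c, a, c), a ⋆ a ⋆ h(c, c, c)), h((a ⋆ h(a, a, c)) ⋆ a ⋆ a ⋆ h(a, a, c), h(a, a, a) ⋆ a ⋆ c ⋆ a, (c ⋆ a) ⋆ ((h(c, c, a) ⋆ a) ⋆ a))), a, a)  →  h(h(h(a ⋆ c, a ⋆ a ⋆ a ⋆ c, a ⋆ c) ⋆ h(h(a, a, a), h(c, c, a), h(c, c, a)), h(a ⋆ a ⋆ a ⋆ a ⋆ c, h(c, a, a) ⋆ h(c, a, c), a ⋆ a ⋆ h(c, c, c)), h(a ⋆ a ⋆ a ⋆ h(a, a, c) ⋆ h(a, a, c), a ⋆ a ⋆ c ⋆ h(a, a, a), a ⋆ a ⋆ a ⋆ c ⋆ h(c, c, a))), a, a)
  Order the arguments:  c ⋆ h(h(h(a ⋆ c, a ⋆ a ⋆ a ⋆ c, a ⋆ c) ⋆ h(h(a, a, a), h(c, c, a), h(c, c, a)), h(a ⋆ a ⋆ a ⋆ a ⋆ c, h(c, a, a) ⋆ h(c, a, c), a ⋆ a ⋆ h(c, c, c)), h(a ⋆ a ⋆ a ⋆ h(a, a, c) ⋆ h(a, a, c), a ⋆ a ⋆ c ⋆ h(a, a, a), a ⋆ a ⋆ a ⋆ c ⋆ h(c, c, a))), a, a)
  Rebuild:  h(a, a, c ⋆ h(h(h(a ⋆ c, a ⋆ a ⋆ a ⋆ c, a ⋆ c) ⋆ h(h(a, a, a), h(c, c, a), h(c, c, a)), h(a ⋆ a ⋆ a ⋆ a ⋆ c, h(c, a, a) ⋆ h(c, a, c), a ⋆ a ⋆ h(c, c, c)), h(a ⋆ a ⋆ a ⋆ h(a, a, c) ⋆ h(a, a, c), a ⋆ a ⋆ c ⋆ h(a, a, a), a ⋆ a ⋆ a ⋆ c ⋆ h(c, c, a))), a, a))

Answer: no — h(c ⋆ h(h(h(a ⋆ c, a ⋆ a ⋆ a ⋆ c, a ⋆ c) ⋆ h(h(a, a, a), h(c, c, a), h(c, c, a)), h(a ⋆ a ⋆ a ⋆ a ⋆ c, h(c, a, a) ⋆ h(c, a, c), a ⋆ a ⋆ h(c, c, c)), h(a ⋆ a ⋆ a ⋆ h(a, a, c) ⋆ h(a, a, c), a ⋆ a ⋆ c ⋆ h(a, a, a), a ⋆ a ⋆ a ⋆ c ⋆ h(c, c, a))), a, a), a, a) vs h(a, a, c ⋆ h(h(h(a ⋆ c, a ⋆ a ⋆ a ⋆ c, a ⋆ c) ⋆ h(h(a, a, a), h(c, c, a), h(c, c, a)), h(a ⋆ a ⋆ a ⋆ a ⋆ c, h(c, a, a) ⋆ h(c, a, c), a ⋆ a ⋆ h(c, c, c)), h(a ⋆ a ⋆ a ⋆ h(a, a, c) ⋆ h(a, a, c), a ⋆ a ⋆ c ⋆ h(a, a, a), a ⋆ a ⋆ a ⋆ c ⋆ h(c, c, a))), a, a))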